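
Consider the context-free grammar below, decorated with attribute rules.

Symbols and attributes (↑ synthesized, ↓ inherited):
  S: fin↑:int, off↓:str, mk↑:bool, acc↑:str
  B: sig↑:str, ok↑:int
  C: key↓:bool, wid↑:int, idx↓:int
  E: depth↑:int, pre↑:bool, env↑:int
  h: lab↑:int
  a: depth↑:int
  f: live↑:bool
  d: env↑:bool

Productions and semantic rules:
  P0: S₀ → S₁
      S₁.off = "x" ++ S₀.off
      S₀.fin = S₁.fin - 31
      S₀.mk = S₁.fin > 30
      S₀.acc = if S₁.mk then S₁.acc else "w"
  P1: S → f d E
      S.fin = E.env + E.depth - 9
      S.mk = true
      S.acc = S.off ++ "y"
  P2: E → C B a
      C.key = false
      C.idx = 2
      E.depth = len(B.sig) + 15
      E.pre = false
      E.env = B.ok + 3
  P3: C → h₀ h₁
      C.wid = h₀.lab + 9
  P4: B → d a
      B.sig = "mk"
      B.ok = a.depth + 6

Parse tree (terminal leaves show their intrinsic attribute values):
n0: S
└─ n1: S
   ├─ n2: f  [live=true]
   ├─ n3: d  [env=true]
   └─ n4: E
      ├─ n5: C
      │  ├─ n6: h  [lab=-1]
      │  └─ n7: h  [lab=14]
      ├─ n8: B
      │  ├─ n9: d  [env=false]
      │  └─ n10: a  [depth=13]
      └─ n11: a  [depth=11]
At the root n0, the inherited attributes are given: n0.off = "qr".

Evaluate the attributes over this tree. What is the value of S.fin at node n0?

-1

1. n0.off = "qr"  [given at root]
2. n1.off = "xqr"  ["x" ++ S₀.off]
3. n2.live = true  [terminal]
4. n3.env = true  [terminal]
5. n5.key = false  [false]
6. n5.idx = 2  [2]
7. n6.lab = -1  [terminal]
8. n7.lab = 14  [terminal]
9. n5.wid = 8  [h₀.lab + 9]
10. n9.env = false  [terminal]
11. n10.depth = 13  [terminal]
12. n8.sig = "mk"  ["mk"]
13. n8.ok = 19  [a.depth + 6]
14. n11.depth = 11  [terminal]
15. n4.depth = 17  [len(B.sig) + 15]
16. n4.pre = false  [false]
17. n4.env = 22  [B.ok + 3]
18. n1.fin = 30  [E.env + E.depth - 9]
19. n1.mk = true  [true]
20. n1.acc = "xqry"  [S.off ++ "y"]
21. n0.fin = -1  [S₁.fin - 31]
22. n0.mk = false  [S₁.fin > 30]
23. n0.acc = "xqry"  [if S₁.mk then S₁.acc else "w"]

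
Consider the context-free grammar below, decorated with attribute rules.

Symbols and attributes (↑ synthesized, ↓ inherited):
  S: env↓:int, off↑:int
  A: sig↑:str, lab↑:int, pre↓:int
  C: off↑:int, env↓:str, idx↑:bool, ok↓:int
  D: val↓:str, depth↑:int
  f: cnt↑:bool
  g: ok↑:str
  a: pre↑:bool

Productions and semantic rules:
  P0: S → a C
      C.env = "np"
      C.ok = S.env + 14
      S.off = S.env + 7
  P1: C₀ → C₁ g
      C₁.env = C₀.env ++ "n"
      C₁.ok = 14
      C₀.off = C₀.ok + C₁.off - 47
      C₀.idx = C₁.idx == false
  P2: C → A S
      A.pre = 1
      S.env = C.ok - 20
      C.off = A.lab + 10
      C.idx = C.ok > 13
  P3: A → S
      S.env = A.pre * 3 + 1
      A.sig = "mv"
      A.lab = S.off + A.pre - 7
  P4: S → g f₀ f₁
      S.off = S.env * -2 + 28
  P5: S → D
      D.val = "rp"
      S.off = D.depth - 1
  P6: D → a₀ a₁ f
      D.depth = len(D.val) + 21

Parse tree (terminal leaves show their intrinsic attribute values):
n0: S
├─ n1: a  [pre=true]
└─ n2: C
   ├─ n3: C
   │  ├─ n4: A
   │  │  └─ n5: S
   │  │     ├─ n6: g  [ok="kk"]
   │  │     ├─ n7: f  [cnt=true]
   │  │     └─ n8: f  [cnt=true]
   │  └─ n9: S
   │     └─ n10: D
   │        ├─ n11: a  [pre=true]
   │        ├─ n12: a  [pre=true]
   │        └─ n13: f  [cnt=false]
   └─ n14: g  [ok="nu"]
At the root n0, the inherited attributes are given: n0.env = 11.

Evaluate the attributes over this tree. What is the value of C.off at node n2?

1. n0.env = 11  [given at root]
2. n1.pre = true  [terminal]
3. n2.env = "np"  ["np"]
4. n2.ok = 25  [S.env + 14]
5. n3.env = "npn"  [C₀.env ++ "n"]
6. n3.ok = 14  [14]
7. n4.pre = 1  [1]
8. n5.env = 4  [A.pre * 3 + 1]
9. n6.ok = "kk"  [terminal]
10. n7.cnt = true  [terminal]
11. n8.cnt = true  [terminal]
12. n5.off = 20  [S.env * -2 + 28]
13. n4.sig = "mv"  ["mv"]
14. n4.lab = 14  [S.off + A.pre - 7]
15. n9.env = -6  [C.ok - 20]
16. n10.val = "rp"  ["rp"]
17. n11.pre = true  [terminal]
18. n12.pre = true  [terminal]
19. n13.cnt = false  [terminal]
20. n10.depth = 23  [len(D.val) + 21]
21. n9.off = 22  [D.depth - 1]
22. n3.off = 24  [A.lab + 10]
23. n3.idx = true  [C.ok > 13]
24. n14.ok = "nu"  [terminal]
25. n2.off = 2  [C₀.ok + C₁.off - 47]
26. n2.idx = false  [C₁.idx == false]
27. n0.off = 18  [S.env + 7]

2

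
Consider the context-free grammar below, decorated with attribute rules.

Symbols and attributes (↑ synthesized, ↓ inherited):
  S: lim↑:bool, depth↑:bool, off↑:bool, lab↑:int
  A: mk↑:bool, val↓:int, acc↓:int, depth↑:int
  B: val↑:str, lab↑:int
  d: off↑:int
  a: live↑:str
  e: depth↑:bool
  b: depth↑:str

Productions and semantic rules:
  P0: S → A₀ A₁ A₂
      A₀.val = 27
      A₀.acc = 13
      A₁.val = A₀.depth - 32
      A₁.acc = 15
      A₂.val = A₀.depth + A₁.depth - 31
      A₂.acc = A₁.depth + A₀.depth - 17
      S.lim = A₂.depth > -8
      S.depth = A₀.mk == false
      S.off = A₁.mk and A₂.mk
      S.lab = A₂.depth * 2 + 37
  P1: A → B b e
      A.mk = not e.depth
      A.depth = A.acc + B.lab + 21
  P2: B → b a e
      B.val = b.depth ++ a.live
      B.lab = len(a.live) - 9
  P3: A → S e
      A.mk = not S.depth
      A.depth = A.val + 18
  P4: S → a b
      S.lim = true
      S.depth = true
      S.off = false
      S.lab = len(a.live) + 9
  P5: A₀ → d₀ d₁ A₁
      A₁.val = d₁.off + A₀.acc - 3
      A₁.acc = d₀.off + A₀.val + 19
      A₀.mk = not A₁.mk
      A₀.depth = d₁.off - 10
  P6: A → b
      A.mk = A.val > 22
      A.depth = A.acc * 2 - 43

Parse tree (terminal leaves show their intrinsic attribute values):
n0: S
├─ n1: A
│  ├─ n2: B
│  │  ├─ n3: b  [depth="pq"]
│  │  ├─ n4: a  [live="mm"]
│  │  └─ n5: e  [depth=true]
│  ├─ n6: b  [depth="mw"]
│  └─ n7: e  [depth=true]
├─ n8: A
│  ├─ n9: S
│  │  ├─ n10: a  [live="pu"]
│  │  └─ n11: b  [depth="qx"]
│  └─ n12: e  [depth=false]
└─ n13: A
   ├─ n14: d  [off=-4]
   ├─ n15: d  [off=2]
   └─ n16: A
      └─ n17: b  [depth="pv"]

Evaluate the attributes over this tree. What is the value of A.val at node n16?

22

1. n1.val = 27  [27]
2. n1.acc = 13  [13]
3. n3.depth = "pq"  [terminal]
4. n4.live = "mm"  [terminal]
5. n5.depth = true  [terminal]
6. n2.val = "pqmm"  [b.depth ++ a.live]
7. n2.lab = -7  [len(a.live) - 9]
8. n6.depth = "mw"  [terminal]
9. n7.depth = true  [terminal]
10. n1.mk = false  [not e.depth]
11. n1.depth = 27  [A.acc + B.lab + 21]
12. n8.val = -5  [A₀.depth - 32]
13. n8.acc = 15  [15]
14. n10.live = "pu"  [terminal]
15. n11.depth = "qx"  [terminal]
16. n9.lim = true  [true]
17. n9.depth = true  [true]
18. n9.off = false  [false]
19. n9.lab = 11  [len(a.live) + 9]
20. n12.depth = false  [terminal]
21. n8.mk = false  [not S.depth]
22. n8.depth = 13  [A.val + 18]
23. n13.val = 9  [A₀.depth + A₁.depth - 31]
24. n13.acc = 23  [A₁.depth + A₀.depth - 17]
25. n14.off = -4  [terminal]
26. n15.off = 2  [terminal]
27. n16.val = 22  [d₁.off + A₀.acc - 3]
28. n16.acc = 24  [d₀.off + A₀.val + 19]
29. n17.depth = "pv"  [terminal]
30. n16.mk = false  [A.val > 22]
31. n16.depth = 5  [A.acc * 2 - 43]
32. n13.mk = true  [not A₁.mk]
33. n13.depth = -8  [d₁.off - 10]
34. n0.lim = false  [A₂.depth > -8]
35. n0.depth = true  [A₀.mk == false]
36. n0.off = false  [A₁.mk and A₂.mk]
37. n0.lab = 21  [A₂.depth * 2 + 37]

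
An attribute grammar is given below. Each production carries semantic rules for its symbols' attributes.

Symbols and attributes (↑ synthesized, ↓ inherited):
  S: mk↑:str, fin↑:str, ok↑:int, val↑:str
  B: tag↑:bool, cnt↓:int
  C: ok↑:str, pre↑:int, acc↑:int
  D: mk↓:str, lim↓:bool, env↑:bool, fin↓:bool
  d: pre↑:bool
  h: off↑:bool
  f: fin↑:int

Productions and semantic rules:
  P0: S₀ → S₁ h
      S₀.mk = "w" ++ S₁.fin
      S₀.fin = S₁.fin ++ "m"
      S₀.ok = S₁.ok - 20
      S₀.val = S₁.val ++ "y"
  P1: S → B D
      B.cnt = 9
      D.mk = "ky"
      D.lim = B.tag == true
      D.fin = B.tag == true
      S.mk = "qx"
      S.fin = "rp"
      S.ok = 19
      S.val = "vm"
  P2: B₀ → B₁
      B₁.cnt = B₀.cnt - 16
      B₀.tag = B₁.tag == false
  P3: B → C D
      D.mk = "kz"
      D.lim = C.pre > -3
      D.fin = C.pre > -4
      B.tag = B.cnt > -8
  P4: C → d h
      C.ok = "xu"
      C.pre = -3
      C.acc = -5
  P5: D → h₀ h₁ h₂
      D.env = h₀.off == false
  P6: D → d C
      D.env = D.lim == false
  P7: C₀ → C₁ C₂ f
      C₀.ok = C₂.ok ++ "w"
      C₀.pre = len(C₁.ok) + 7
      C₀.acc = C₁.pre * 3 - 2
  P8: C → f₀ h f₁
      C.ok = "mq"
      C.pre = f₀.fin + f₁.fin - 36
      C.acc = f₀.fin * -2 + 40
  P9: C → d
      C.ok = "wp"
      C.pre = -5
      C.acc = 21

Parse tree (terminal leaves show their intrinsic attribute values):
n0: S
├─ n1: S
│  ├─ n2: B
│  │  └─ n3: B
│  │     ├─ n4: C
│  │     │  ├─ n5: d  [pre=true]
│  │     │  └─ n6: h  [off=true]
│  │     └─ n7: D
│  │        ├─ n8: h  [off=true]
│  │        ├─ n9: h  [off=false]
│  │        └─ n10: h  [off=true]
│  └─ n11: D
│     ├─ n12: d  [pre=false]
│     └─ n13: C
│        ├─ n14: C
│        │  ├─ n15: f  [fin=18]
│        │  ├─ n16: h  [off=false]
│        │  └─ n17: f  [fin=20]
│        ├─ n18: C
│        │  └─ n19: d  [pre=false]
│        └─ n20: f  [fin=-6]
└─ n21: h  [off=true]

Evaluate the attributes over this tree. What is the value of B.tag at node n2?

1. n2.cnt = 9  [9]
2. n3.cnt = -7  [B₀.cnt - 16]
3. n5.pre = true  [terminal]
4. n6.off = true  [terminal]
5. n4.ok = "xu"  ["xu"]
6. n4.pre = -3  [-3]
7. n4.acc = -5  [-5]
8. n7.mk = "kz"  ["kz"]
9. n7.lim = false  [C.pre > -3]
10. n7.fin = true  [C.pre > -4]
11. n8.off = true  [terminal]
12. n9.off = false  [terminal]
13. n10.off = true  [terminal]
14. n7.env = false  [h₀.off == false]
15. n3.tag = true  [B.cnt > -8]
16. n2.tag = false  [B₁.tag == false]
17. n11.mk = "ky"  ["ky"]
18. n11.lim = false  [B.tag == true]
19. n11.fin = false  [B.tag == true]
20. n12.pre = false  [terminal]
21. n15.fin = 18  [terminal]
22. n16.off = false  [terminal]
23. n17.fin = 20  [terminal]
24. n14.ok = "mq"  ["mq"]
25. n14.pre = 2  [f₀.fin + f₁.fin - 36]
26. n14.acc = 4  [f₀.fin * -2 + 40]
27. n19.pre = false  [terminal]
28. n18.ok = "wp"  ["wp"]
29. n18.pre = -5  [-5]
30. n18.acc = 21  [21]
31. n20.fin = -6  [terminal]
32. n13.ok = "wpw"  [C₂.ok ++ "w"]
33. n13.pre = 9  [len(C₁.ok) + 7]
34. n13.acc = 4  [C₁.pre * 3 - 2]
35. n11.env = true  [D.lim == false]
36. n1.mk = "qx"  ["qx"]
37. n1.fin = "rp"  ["rp"]
38. n1.ok = 19  [19]
39. n1.val = "vm"  ["vm"]
40. n21.off = true  [terminal]
41. n0.mk = "wrp"  ["w" ++ S₁.fin]
42. n0.fin = "rpm"  [S₁.fin ++ "m"]
43. n0.ok = -1  [S₁.ok - 20]
44. n0.val = "vmy"  [S₁.val ++ "y"]

false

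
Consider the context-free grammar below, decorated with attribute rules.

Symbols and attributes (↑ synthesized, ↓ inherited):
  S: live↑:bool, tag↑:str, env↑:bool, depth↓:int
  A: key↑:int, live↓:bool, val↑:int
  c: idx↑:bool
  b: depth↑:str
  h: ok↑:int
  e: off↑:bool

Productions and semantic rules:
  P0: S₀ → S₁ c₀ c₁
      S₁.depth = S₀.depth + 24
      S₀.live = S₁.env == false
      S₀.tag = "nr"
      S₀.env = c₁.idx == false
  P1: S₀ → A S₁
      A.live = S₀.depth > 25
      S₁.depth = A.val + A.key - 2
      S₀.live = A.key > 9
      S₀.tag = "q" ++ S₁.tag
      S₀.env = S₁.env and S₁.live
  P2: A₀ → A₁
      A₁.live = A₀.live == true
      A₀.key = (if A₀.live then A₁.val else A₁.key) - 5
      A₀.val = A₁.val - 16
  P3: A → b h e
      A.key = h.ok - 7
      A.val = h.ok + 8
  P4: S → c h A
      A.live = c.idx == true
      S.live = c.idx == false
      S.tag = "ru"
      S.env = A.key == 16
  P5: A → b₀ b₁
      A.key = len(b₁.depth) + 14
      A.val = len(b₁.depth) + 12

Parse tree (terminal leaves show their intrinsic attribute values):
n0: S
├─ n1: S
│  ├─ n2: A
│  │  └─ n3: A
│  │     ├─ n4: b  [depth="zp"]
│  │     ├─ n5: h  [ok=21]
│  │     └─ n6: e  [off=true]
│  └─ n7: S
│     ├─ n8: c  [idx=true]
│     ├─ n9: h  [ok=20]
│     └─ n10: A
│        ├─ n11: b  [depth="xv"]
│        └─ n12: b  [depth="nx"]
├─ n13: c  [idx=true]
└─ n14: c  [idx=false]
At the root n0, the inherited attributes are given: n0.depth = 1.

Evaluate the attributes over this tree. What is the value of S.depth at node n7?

1. n0.depth = 1  [given at root]
2. n1.depth = 25  [S₀.depth + 24]
3. n2.live = false  [S₀.depth > 25]
4. n3.live = false  [A₀.live == true]
5. n4.depth = "zp"  [terminal]
6. n5.ok = 21  [terminal]
7. n6.off = true  [terminal]
8. n3.key = 14  [h.ok - 7]
9. n3.val = 29  [h.ok + 8]
10. n2.key = 9  [(if A₀.live then A₁.val else A₁.key) - 5]
11. n2.val = 13  [A₁.val - 16]
12. n7.depth = 20  [A.val + A.key - 2]
13. n8.idx = true  [terminal]
14. n9.ok = 20  [terminal]
15. n10.live = true  [c.idx == true]
16. n11.depth = "xv"  [terminal]
17. n12.depth = "nx"  [terminal]
18. n10.key = 16  [len(b₁.depth) + 14]
19. n10.val = 14  [len(b₁.depth) + 12]
20. n7.live = false  [c.idx == false]
21. n7.tag = "ru"  ["ru"]
22. n7.env = true  [A.key == 16]
23. n1.live = false  [A.key > 9]
24. n1.tag = "qru"  ["q" ++ S₁.tag]
25. n1.env = false  [S₁.env and S₁.live]
26. n13.idx = true  [terminal]
27. n14.idx = false  [terminal]
28. n0.live = true  [S₁.env == false]
29. n0.tag = "nr"  ["nr"]
30. n0.env = true  [c₁.idx == false]

20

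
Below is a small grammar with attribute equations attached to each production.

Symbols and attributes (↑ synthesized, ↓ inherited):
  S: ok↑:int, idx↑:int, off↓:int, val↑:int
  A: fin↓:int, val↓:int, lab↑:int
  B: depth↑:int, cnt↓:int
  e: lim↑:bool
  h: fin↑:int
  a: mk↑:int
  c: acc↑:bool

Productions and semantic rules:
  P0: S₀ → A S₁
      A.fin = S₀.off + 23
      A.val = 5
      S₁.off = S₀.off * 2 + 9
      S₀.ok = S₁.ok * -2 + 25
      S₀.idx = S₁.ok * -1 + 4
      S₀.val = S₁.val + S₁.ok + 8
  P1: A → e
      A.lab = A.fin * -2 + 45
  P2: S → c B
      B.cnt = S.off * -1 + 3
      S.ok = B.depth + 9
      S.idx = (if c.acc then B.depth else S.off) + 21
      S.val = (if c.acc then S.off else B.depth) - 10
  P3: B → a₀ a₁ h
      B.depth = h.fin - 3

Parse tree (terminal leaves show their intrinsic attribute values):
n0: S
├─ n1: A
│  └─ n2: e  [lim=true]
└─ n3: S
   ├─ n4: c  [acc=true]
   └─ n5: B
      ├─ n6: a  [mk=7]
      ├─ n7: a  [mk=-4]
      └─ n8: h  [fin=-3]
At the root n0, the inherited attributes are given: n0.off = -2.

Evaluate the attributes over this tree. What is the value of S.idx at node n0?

1

1. n0.off = -2  [given at root]
2. n1.fin = 21  [S₀.off + 23]
3. n1.val = 5  [5]
4. n2.lim = true  [terminal]
5. n1.lab = 3  [A.fin * -2 + 45]
6. n3.off = 5  [S₀.off * 2 + 9]
7. n4.acc = true  [terminal]
8. n5.cnt = -2  [S.off * -1 + 3]
9. n6.mk = 7  [terminal]
10. n7.mk = -4  [terminal]
11. n8.fin = -3  [terminal]
12. n5.depth = -6  [h.fin - 3]
13. n3.ok = 3  [B.depth + 9]
14. n3.idx = 15  [(if c.acc then B.depth else S.off) + 21]
15. n3.val = -5  [(if c.acc then S.off else B.depth) - 10]
16. n0.ok = 19  [S₁.ok * -2 + 25]
17. n0.idx = 1  [S₁.ok * -1 + 4]
18. n0.val = 6  [S₁.val + S₁.ok + 8]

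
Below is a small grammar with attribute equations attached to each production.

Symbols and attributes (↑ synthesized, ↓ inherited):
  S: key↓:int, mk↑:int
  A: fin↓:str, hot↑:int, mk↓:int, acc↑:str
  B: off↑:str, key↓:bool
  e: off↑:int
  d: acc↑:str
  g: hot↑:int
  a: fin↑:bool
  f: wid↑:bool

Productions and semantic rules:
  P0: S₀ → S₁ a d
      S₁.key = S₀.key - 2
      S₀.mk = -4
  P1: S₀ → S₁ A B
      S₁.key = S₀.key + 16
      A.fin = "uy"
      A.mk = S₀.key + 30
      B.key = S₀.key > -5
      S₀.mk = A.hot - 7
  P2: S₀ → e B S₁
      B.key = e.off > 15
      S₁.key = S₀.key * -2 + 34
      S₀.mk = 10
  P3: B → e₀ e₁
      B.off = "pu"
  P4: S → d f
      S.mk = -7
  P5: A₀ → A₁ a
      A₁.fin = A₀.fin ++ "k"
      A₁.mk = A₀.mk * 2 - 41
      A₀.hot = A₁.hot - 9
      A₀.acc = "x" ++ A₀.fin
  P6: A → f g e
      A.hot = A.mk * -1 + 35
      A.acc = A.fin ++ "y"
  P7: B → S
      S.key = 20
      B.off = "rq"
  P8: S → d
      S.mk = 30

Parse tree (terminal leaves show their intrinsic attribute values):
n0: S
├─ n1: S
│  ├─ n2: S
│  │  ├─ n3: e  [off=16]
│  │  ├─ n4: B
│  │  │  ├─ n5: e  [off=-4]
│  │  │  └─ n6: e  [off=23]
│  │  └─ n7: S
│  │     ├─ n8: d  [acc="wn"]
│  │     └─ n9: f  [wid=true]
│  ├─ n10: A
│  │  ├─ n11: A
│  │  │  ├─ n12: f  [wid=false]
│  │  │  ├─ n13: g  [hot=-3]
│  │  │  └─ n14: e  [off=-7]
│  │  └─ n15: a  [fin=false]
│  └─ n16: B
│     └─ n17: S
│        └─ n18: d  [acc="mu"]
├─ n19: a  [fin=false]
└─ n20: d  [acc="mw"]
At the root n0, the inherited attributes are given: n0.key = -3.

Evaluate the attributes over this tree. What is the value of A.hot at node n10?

1. n0.key = -3  [given at root]
2. n1.key = -5  [S₀.key - 2]
3. n2.key = 11  [S₀.key + 16]
4. n3.off = 16  [terminal]
5. n4.key = true  [e.off > 15]
6. n5.off = -4  [terminal]
7. n6.off = 23  [terminal]
8. n4.off = "pu"  ["pu"]
9. n7.key = 12  [S₀.key * -2 + 34]
10. n8.acc = "wn"  [terminal]
11. n9.wid = true  [terminal]
12. n7.mk = -7  [-7]
13. n2.mk = 10  [10]
14. n10.fin = "uy"  ["uy"]
15. n10.mk = 25  [S₀.key + 30]
16. n11.fin = "uyk"  [A₀.fin ++ "k"]
17. n11.mk = 9  [A₀.mk * 2 - 41]
18. n12.wid = false  [terminal]
19. n13.hot = -3  [terminal]
20. n14.off = -7  [terminal]
21. n11.hot = 26  [A.mk * -1 + 35]
22. n11.acc = "uyky"  [A.fin ++ "y"]
23. n15.fin = false  [terminal]
24. n10.hot = 17  [A₁.hot - 9]
25. n10.acc = "xuy"  ["x" ++ A₀.fin]
26. n16.key = false  [S₀.key > -5]
27. n17.key = 20  [20]
28. n18.acc = "mu"  [terminal]
29. n17.mk = 30  [30]
30. n16.off = "rq"  ["rq"]
31. n1.mk = 10  [A.hot - 7]
32. n19.fin = false  [terminal]
33. n20.acc = "mw"  [terminal]
34. n0.mk = -4  [-4]

17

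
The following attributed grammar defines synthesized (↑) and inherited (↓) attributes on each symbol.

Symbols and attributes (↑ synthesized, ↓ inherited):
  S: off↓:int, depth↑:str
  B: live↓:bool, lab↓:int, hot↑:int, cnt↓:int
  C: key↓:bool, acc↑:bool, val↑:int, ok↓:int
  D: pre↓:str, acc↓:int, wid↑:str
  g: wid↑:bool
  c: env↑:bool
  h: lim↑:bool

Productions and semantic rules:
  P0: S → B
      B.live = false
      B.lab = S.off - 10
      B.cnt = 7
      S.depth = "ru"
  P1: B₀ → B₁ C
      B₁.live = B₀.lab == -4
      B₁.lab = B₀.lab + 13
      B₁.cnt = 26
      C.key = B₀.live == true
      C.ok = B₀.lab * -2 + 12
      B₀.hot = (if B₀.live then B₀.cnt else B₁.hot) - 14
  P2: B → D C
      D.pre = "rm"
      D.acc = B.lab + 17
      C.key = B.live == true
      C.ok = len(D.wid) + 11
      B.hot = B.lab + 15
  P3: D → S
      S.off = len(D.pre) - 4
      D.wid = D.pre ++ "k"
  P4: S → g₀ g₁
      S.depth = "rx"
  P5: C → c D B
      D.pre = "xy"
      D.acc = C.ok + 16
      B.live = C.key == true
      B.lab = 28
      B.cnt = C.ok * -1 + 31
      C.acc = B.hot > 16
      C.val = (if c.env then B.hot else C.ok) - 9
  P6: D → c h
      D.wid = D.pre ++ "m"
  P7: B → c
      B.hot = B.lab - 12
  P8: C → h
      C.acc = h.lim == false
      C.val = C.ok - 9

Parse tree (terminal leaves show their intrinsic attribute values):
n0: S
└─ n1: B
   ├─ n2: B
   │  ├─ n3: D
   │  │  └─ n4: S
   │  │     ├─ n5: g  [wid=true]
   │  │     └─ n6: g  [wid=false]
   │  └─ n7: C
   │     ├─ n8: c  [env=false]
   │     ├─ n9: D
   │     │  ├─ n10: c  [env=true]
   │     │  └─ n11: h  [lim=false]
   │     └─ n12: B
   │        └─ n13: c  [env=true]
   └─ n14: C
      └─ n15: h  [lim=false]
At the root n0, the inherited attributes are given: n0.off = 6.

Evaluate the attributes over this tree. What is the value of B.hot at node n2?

24

1. n0.off = 6  [given at root]
2. n1.live = false  [false]
3. n1.lab = -4  [S.off - 10]
4. n1.cnt = 7  [7]
5. n2.live = true  [B₀.lab == -4]
6. n2.lab = 9  [B₀.lab + 13]
7. n2.cnt = 26  [26]
8. n3.pre = "rm"  ["rm"]
9. n3.acc = 26  [B.lab + 17]
10. n4.off = -2  [len(D.pre) - 4]
11. n5.wid = true  [terminal]
12. n6.wid = false  [terminal]
13. n4.depth = "rx"  ["rx"]
14. n3.wid = "rmk"  [D.pre ++ "k"]
15. n7.key = true  [B.live == true]
16. n7.ok = 14  [len(D.wid) + 11]
17. n8.env = false  [terminal]
18. n9.pre = "xy"  ["xy"]
19. n9.acc = 30  [C.ok + 16]
20. n10.env = true  [terminal]
21. n11.lim = false  [terminal]
22. n9.wid = "xym"  [D.pre ++ "m"]
23. n12.live = true  [C.key == true]
24. n12.lab = 28  [28]
25. n12.cnt = 17  [C.ok * -1 + 31]
26. n13.env = true  [terminal]
27. n12.hot = 16  [B.lab - 12]
28. n7.acc = false  [B.hot > 16]
29. n7.val = 5  [(if c.env then B.hot else C.ok) - 9]
30. n2.hot = 24  [B.lab + 15]
31. n14.key = false  [B₀.live == true]
32. n14.ok = 20  [B₀.lab * -2 + 12]
33. n15.lim = false  [terminal]
34. n14.acc = true  [h.lim == false]
35. n14.val = 11  [C.ok - 9]
36. n1.hot = 10  [(if B₀.live then B₀.cnt else B₁.hot) - 14]
37. n0.depth = "ru"  ["ru"]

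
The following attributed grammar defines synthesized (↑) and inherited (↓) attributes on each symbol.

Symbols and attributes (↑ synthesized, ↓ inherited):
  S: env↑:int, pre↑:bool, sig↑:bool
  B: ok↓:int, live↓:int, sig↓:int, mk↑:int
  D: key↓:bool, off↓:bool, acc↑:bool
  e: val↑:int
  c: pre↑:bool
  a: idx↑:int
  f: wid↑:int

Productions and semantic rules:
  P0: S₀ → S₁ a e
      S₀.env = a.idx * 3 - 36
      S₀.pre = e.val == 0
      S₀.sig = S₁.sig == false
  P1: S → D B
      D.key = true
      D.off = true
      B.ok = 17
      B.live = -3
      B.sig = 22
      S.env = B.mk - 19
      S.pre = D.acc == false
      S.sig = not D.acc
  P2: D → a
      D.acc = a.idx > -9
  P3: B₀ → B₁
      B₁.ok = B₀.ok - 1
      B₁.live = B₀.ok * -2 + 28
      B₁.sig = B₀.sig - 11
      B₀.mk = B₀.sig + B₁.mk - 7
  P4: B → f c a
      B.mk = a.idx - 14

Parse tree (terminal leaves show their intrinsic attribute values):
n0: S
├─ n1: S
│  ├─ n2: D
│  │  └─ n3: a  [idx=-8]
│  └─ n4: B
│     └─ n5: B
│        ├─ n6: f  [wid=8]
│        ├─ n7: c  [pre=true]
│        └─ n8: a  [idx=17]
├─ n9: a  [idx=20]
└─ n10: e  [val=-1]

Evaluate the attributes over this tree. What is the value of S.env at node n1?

1. n2.key = true  [true]
2. n2.off = true  [true]
3. n3.idx = -8  [terminal]
4. n2.acc = true  [a.idx > -9]
5. n4.ok = 17  [17]
6. n4.live = -3  [-3]
7. n4.sig = 22  [22]
8. n5.ok = 16  [B₀.ok - 1]
9. n5.live = -6  [B₀.ok * -2 + 28]
10. n5.sig = 11  [B₀.sig - 11]
11. n6.wid = 8  [terminal]
12. n7.pre = true  [terminal]
13. n8.idx = 17  [terminal]
14. n5.mk = 3  [a.idx - 14]
15. n4.mk = 18  [B₀.sig + B₁.mk - 7]
16. n1.env = -1  [B.mk - 19]
17. n1.pre = false  [D.acc == false]
18. n1.sig = false  [not D.acc]
19. n9.idx = 20  [terminal]
20. n10.val = -1  [terminal]
21. n0.env = 24  [a.idx * 3 - 36]
22. n0.pre = false  [e.val == 0]
23. n0.sig = true  [S₁.sig == false]

-1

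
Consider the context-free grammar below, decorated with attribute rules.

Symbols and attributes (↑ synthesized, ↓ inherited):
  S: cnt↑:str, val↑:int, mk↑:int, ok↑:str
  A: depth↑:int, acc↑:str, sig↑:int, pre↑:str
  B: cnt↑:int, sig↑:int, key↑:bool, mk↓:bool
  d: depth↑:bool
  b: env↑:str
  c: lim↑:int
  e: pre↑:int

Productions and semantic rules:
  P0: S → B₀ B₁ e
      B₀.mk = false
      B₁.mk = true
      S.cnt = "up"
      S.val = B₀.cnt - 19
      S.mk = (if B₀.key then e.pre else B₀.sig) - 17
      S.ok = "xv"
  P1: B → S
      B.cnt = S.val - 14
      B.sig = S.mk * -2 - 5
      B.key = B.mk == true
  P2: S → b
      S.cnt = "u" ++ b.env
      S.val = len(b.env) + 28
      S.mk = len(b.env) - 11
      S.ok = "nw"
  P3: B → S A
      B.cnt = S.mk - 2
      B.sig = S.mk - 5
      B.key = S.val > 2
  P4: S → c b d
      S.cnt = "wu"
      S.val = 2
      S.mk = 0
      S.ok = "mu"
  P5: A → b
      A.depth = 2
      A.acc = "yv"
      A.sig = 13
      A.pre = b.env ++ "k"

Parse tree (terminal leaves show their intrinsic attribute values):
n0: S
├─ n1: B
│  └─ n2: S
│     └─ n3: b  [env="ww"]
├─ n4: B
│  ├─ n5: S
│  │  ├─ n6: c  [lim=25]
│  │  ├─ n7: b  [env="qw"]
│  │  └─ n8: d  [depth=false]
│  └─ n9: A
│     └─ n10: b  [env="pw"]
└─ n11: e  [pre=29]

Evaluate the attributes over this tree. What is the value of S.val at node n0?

1. n1.mk = false  [false]
2. n3.env = "ww"  [terminal]
3. n2.cnt = "uww"  ["u" ++ b.env]
4. n2.val = 30  [len(b.env) + 28]
5. n2.mk = -9  [len(b.env) - 11]
6. n2.ok = "nw"  ["nw"]
7. n1.cnt = 16  [S.val - 14]
8. n1.sig = 13  [S.mk * -2 - 5]
9. n1.key = false  [B.mk == true]
10. n4.mk = true  [true]
11. n6.lim = 25  [terminal]
12. n7.env = "qw"  [terminal]
13. n8.depth = false  [terminal]
14. n5.cnt = "wu"  ["wu"]
15. n5.val = 2  [2]
16. n5.mk = 0  [0]
17. n5.ok = "mu"  ["mu"]
18. n10.env = "pw"  [terminal]
19. n9.depth = 2  [2]
20. n9.acc = "yv"  ["yv"]
21. n9.sig = 13  [13]
22. n9.pre = "pwk"  [b.env ++ "k"]
23. n4.cnt = -2  [S.mk - 2]
24. n4.sig = -5  [S.mk - 5]
25. n4.key = false  [S.val > 2]
26. n11.pre = 29  [terminal]
27. n0.cnt = "up"  ["up"]
28. n0.val = -3  [B₀.cnt - 19]
29. n0.mk = -4  [(if B₀.key then e.pre else B₀.sig) - 17]
30. n0.ok = "xv"  ["xv"]

-3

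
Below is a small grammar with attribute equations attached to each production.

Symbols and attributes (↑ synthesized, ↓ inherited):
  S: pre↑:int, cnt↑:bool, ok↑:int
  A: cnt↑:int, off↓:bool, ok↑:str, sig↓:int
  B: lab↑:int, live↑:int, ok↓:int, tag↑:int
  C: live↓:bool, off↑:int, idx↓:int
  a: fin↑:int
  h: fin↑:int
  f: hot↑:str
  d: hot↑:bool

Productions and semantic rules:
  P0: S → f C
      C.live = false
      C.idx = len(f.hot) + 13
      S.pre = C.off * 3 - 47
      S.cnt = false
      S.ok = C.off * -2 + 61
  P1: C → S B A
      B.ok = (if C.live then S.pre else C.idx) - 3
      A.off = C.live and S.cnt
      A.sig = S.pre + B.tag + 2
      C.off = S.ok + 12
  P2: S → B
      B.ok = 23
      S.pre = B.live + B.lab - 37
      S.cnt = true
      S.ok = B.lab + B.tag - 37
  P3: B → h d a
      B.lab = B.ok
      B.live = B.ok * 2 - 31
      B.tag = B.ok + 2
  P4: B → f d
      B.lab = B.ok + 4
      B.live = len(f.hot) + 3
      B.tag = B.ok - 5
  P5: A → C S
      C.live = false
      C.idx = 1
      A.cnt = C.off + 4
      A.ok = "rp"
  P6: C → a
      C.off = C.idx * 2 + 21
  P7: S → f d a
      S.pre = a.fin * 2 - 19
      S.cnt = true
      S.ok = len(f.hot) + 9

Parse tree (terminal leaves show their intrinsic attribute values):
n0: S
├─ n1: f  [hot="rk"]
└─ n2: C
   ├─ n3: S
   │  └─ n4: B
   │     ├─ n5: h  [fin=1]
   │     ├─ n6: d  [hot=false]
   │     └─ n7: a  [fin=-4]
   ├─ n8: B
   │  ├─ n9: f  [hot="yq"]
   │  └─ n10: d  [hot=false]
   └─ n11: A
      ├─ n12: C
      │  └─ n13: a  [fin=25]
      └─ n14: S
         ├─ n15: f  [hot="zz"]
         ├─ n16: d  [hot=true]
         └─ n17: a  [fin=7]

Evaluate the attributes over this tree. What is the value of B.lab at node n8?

1. n1.hot = "rk"  [terminal]
2. n2.live = false  [false]
3. n2.idx = 15  [len(f.hot) + 13]
4. n4.ok = 23  [23]
5. n5.fin = 1  [terminal]
6. n6.hot = false  [terminal]
7. n7.fin = -4  [terminal]
8. n4.lab = 23  [B.ok]
9. n4.live = 15  [B.ok * 2 - 31]
10. n4.tag = 25  [B.ok + 2]
11. n3.pre = 1  [B.live + B.lab - 37]
12. n3.cnt = true  [true]
13. n3.ok = 11  [B.lab + B.tag - 37]
14. n8.ok = 12  [(if C.live then S.pre else C.idx) - 3]
15. n9.hot = "yq"  [terminal]
16. n10.hot = false  [terminal]
17. n8.lab = 16  [B.ok + 4]
18. n8.live = 5  [len(f.hot) + 3]
19. n8.tag = 7  [B.ok - 5]
20. n11.off = false  [C.live and S.cnt]
21. n11.sig = 10  [S.pre + B.tag + 2]
22. n12.live = false  [false]
23. n12.idx = 1  [1]
24. n13.fin = 25  [terminal]
25. n12.off = 23  [C.idx * 2 + 21]
26. n15.hot = "zz"  [terminal]
27. n16.hot = true  [terminal]
28. n17.fin = 7  [terminal]
29. n14.pre = -5  [a.fin * 2 - 19]
30. n14.cnt = true  [true]
31. n14.ok = 11  [len(f.hot) + 9]
32. n11.cnt = 27  [C.off + 4]
33. n11.ok = "rp"  ["rp"]
34. n2.off = 23  [S.ok + 12]
35. n0.pre = 22  [C.off * 3 - 47]
36. n0.cnt = false  [false]
37. n0.ok = 15  [C.off * -2 + 61]

16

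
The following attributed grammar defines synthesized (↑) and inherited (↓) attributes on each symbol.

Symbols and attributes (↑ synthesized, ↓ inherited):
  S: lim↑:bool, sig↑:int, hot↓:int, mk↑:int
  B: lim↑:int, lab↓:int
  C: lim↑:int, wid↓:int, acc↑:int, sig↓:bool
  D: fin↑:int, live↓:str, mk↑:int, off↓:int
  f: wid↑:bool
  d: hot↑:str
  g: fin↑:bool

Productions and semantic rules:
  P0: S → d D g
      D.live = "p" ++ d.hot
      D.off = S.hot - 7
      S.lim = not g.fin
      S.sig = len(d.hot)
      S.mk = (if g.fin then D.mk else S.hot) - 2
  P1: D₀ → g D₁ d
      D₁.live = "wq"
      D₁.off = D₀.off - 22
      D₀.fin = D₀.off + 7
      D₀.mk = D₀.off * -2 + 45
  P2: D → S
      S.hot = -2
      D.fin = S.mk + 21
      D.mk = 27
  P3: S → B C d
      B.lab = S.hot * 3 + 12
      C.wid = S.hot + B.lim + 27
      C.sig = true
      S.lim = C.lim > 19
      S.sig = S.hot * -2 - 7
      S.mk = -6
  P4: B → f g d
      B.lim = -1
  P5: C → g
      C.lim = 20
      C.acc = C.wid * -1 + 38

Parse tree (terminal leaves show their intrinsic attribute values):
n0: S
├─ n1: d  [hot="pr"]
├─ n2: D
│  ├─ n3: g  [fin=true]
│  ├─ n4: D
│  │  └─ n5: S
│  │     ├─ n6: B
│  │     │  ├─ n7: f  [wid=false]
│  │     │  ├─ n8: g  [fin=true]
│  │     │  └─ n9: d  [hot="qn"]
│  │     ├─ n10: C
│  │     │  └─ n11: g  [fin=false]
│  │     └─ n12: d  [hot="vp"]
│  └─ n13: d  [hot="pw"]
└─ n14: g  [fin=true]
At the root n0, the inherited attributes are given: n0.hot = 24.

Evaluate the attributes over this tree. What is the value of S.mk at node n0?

1. n0.hot = 24  [given at root]
2. n1.hot = "pr"  [terminal]
3. n2.live = "ppr"  ["p" ++ d.hot]
4. n2.off = 17  [S.hot - 7]
5. n3.fin = true  [terminal]
6. n4.live = "wq"  ["wq"]
7. n4.off = -5  [D₀.off - 22]
8. n5.hot = -2  [-2]
9. n6.lab = 6  [S.hot * 3 + 12]
10. n7.wid = false  [terminal]
11. n8.fin = true  [terminal]
12. n9.hot = "qn"  [terminal]
13. n6.lim = -1  [-1]
14. n10.wid = 24  [S.hot + B.lim + 27]
15. n10.sig = true  [true]
16. n11.fin = false  [terminal]
17. n10.lim = 20  [20]
18. n10.acc = 14  [C.wid * -1 + 38]
19. n12.hot = "vp"  [terminal]
20. n5.lim = true  [C.lim > 19]
21. n5.sig = -3  [S.hot * -2 - 7]
22. n5.mk = -6  [-6]
23. n4.fin = 15  [S.mk + 21]
24. n4.mk = 27  [27]
25. n13.hot = "pw"  [terminal]
26. n2.fin = 24  [D₀.off + 7]
27. n2.mk = 11  [D₀.off * -2 + 45]
28. n14.fin = true  [terminal]
29. n0.lim = false  [not g.fin]
30. n0.sig = 2  [len(d.hot)]
31. n0.mk = 9  [(if g.fin then D.mk else S.hot) - 2]

9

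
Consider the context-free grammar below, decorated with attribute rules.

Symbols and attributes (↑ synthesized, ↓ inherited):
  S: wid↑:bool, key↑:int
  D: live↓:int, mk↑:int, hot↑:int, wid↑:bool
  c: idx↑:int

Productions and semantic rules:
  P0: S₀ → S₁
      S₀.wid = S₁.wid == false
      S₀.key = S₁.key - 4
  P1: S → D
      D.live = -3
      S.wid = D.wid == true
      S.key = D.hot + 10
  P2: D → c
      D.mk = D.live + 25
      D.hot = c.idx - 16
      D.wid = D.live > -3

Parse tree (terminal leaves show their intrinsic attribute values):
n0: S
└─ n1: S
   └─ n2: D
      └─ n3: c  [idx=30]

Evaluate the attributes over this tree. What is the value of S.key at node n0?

1. n2.live = -3  [-3]
2. n3.idx = 30  [terminal]
3. n2.mk = 22  [D.live + 25]
4. n2.hot = 14  [c.idx - 16]
5. n2.wid = false  [D.live > -3]
6. n1.wid = false  [D.wid == true]
7. n1.key = 24  [D.hot + 10]
8. n0.wid = true  [S₁.wid == false]
9. n0.key = 20  [S₁.key - 4]

20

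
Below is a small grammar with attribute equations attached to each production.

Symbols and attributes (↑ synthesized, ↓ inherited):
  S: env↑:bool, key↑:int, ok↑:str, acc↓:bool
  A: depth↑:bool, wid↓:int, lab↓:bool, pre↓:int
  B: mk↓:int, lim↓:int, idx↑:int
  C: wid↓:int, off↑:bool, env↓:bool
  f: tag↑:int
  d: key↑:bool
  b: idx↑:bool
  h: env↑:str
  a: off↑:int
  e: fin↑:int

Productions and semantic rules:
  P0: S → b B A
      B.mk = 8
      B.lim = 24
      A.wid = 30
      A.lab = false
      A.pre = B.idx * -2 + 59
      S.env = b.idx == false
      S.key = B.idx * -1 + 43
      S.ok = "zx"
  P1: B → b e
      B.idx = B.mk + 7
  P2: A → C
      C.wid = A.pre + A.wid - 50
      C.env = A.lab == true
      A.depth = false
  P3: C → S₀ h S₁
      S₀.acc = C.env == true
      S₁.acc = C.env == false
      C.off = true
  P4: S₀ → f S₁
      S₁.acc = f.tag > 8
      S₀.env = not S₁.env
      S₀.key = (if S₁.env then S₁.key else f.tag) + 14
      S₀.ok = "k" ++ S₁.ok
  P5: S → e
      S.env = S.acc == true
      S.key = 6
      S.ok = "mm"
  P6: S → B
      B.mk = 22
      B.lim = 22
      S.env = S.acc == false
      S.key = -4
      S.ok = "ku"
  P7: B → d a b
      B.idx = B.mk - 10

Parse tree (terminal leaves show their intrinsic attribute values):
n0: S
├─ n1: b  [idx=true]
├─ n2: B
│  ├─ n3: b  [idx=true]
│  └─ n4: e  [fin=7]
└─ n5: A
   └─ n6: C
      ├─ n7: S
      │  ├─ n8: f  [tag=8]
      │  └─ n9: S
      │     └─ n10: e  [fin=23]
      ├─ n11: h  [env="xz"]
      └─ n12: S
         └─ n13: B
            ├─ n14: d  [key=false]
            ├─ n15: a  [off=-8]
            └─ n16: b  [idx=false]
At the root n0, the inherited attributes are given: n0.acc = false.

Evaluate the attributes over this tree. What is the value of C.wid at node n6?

9

1. n0.acc = false  [given at root]
2. n1.idx = true  [terminal]
3. n2.mk = 8  [8]
4. n2.lim = 24  [24]
5. n3.idx = true  [terminal]
6. n4.fin = 7  [terminal]
7. n2.idx = 15  [B.mk + 7]
8. n5.wid = 30  [30]
9. n5.lab = false  [false]
10. n5.pre = 29  [B.idx * -2 + 59]
11. n6.wid = 9  [A.pre + A.wid - 50]
12. n6.env = false  [A.lab == true]
13. n7.acc = false  [C.env == true]
14. n8.tag = 8  [terminal]
15. n9.acc = false  [f.tag > 8]
16. n10.fin = 23  [terminal]
17. n9.env = false  [S.acc == true]
18. n9.key = 6  [6]
19. n9.ok = "mm"  ["mm"]
20. n7.env = true  [not S₁.env]
21. n7.key = 22  [(if S₁.env then S₁.key else f.tag) + 14]
22. n7.ok = "kmm"  ["k" ++ S₁.ok]
23. n11.env = "xz"  [terminal]
24. n12.acc = true  [C.env == false]
25. n13.mk = 22  [22]
26. n13.lim = 22  [22]
27. n14.key = false  [terminal]
28. n15.off = -8  [terminal]
29. n16.idx = false  [terminal]
30. n13.idx = 12  [B.mk - 10]
31. n12.env = false  [S.acc == false]
32. n12.key = -4  [-4]
33. n12.ok = "ku"  ["ku"]
34. n6.off = true  [true]
35. n5.depth = false  [false]
36. n0.env = false  [b.idx == false]
37. n0.key = 28  [B.idx * -1 + 43]
38. n0.ok = "zx"  ["zx"]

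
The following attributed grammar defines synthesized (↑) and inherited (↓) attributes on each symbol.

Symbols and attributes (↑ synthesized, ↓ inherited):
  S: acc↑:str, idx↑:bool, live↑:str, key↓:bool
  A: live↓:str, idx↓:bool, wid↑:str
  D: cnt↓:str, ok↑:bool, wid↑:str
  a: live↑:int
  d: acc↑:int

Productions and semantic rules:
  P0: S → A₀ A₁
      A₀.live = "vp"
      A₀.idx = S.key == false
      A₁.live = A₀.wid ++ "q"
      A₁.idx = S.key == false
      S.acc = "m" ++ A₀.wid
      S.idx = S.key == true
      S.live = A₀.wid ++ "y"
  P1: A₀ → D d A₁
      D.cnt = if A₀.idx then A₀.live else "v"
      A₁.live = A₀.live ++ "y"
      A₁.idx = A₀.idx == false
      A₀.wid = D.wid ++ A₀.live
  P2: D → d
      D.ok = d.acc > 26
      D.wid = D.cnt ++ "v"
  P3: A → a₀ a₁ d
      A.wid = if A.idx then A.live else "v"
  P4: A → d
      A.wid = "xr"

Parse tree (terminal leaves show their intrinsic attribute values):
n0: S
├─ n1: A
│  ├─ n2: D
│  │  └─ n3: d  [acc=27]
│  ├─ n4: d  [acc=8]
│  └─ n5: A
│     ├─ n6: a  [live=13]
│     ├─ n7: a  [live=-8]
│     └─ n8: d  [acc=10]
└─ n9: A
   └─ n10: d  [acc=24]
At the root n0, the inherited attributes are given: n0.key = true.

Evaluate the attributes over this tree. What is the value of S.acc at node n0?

1. n0.key = true  [given at root]
2. n1.live = "vp"  ["vp"]
3. n1.idx = false  [S.key == false]
4. n2.cnt = "v"  [if A₀.idx then A₀.live else "v"]
5. n3.acc = 27  [terminal]
6. n2.ok = true  [d.acc > 26]
7. n2.wid = "vv"  [D.cnt ++ "v"]
8. n4.acc = 8  [terminal]
9. n5.live = "vpy"  [A₀.live ++ "y"]
10. n5.idx = true  [A₀.idx == false]
11. n6.live = 13  [terminal]
12. n7.live = -8  [terminal]
13. n8.acc = 10  [terminal]
14. n5.wid = "vpy"  [if A.idx then A.live else "v"]
15. n1.wid = "vvvp"  [D.wid ++ A₀.live]
16. n9.live = "vvvpq"  [A₀.wid ++ "q"]
17. n9.idx = false  [S.key == false]
18. n10.acc = 24  [terminal]
19. n9.wid = "xr"  ["xr"]
20. n0.acc = "mvvvp"  ["m" ++ A₀.wid]
21. n0.idx = true  [S.key == true]
22. n0.live = "vvvpy"  [A₀.wid ++ "y"]

"mvvvp"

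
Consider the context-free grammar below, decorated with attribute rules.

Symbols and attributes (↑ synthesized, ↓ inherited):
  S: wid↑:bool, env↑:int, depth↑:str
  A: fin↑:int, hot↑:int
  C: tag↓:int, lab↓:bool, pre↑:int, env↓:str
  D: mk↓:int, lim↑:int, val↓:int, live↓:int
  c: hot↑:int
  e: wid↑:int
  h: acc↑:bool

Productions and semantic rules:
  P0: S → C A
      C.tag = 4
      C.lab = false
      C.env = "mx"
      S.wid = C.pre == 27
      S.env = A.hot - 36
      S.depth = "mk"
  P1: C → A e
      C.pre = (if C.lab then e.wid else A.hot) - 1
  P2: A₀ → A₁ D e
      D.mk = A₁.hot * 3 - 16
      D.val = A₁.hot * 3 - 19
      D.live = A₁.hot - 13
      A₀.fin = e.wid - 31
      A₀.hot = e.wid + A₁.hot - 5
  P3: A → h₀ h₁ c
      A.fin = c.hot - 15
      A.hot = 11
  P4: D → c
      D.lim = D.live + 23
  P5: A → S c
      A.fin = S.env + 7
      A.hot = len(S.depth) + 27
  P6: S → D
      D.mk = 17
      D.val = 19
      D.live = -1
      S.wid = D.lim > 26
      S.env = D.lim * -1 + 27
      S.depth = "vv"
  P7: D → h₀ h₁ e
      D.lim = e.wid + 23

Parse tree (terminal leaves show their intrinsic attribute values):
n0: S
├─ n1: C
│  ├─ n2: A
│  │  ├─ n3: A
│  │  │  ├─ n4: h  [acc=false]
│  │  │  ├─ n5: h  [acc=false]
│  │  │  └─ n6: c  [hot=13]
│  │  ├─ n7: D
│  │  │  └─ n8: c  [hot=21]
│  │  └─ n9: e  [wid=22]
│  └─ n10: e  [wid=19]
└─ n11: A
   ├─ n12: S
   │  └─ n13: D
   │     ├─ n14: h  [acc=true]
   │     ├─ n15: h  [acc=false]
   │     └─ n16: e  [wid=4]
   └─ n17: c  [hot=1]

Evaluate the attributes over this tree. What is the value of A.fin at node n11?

7

1. n1.tag = 4  [4]
2. n1.lab = false  [false]
3. n1.env = "mx"  ["mx"]
4. n4.acc = false  [terminal]
5. n5.acc = false  [terminal]
6. n6.hot = 13  [terminal]
7. n3.fin = -2  [c.hot - 15]
8. n3.hot = 11  [11]
9. n7.mk = 17  [A₁.hot * 3 - 16]
10. n7.val = 14  [A₁.hot * 3 - 19]
11. n7.live = -2  [A₁.hot - 13]
12. n8.hot = 21  [terminal]
13. n7.lim = 21  [D.live + 23]
14. n9.wid = 22  [terminal]
15. n2.fin = -9  [e.wid - 31]
16. n2.hot = 28  [e.wid + A₁.hot - 5]
17. n10.wid = 19  [terminal]
18. n1.pre = 27  [(if C.lab then e.wid else A.hot) - 1]
19. n13.mk = 17  [17]
20. n13.val = 19  [19]
21. n13.live = -1  [-1]
22. n14.acc = true  [terminal]
23. n15.acc = false  [terminal]
24. n16.wid = 4  [terminal]
25. n13.lim = 27  [e.wid + 23]
26. n12.wid = true  [D.lim > 26]
27. n12.env = 0  [D.lim * -1 + 27]
28. n12.depth = "vv"  ["vv"]
29. n17.hot = 1  [terminal]
30. n11.fin = 7  [S.env + 7]
31. n11.hot = 29  [len(S.depth) + 27]
32. n0.wid = true  [C.pre == 27]
33. n0.env = -7  [A.hot - 36]
34. n0.depth = "mk"  ["mk"]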